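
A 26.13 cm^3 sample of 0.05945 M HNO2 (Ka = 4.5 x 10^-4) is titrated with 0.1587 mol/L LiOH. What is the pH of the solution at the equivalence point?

n(HNO2) = 0.05945 x 0.02613 = 0.001553 mol; V(LiOH) at equivalence = 0.001553/0.1587 = 0.009788 L.
At equivalence all the acid is converted to NO2-; total volume = 0.02613 + 0.009788 = 0.03592 L, so [NO2-] = 0.001553/0.03592 = 0.04325 M.
Kb = Kw/Ka = 1.0e-14 / 4.5 x 10^-4 = 2.22e-11.
[OH^-] = sqrt(Kb x [NO2-]) = sqrt(2.22e-11 x 0.04325) = 9.80e-7 M.
pOH = 6.01, so pH = 14.00 - 6.01 = 7.99.

7.99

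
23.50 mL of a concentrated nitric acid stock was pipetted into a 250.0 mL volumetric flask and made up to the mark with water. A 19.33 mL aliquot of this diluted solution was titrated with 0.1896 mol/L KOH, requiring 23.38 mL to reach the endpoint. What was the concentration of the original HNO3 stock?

2.44 M

n(KOH) = 0.1896 x 0.02338 = 0.004433 mol.
n(HNO3) in the aliquot = 0.004433 mol.
[diluted HNO3] = 0.004433 / 0.01933 = 0.2293 M.
Dilution factor = 250.0/23.50 = 10.64, so [stock] = 0.2293 x 10.64 = 2.44 M.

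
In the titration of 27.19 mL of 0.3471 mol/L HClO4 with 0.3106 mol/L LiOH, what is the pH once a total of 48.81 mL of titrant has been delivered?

12.88

n(acid) = 0.3471 x 0.02719 = 0.009438 mol; n(LiOH) added = 0.3106 x 0.04881 = 0.01516 mol.
Base is in excess by 0.01516 - 0.009438 = 0.005723 mol in a total volume of 0.07600 L.
[OH^-] = 0.005723/0.07600 = 0.07530 M, so pOH = 1.12 and pH = 14.00 - 1.12 = 12.88.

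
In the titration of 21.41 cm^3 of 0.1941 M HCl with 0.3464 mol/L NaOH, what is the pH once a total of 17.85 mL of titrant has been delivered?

12.71

n(acid) = 0.1941 x 0.02141 = 0.004156 mol; n(NaOH) added = 0.3464 x 0.01785 = 0.006183 mol.
Base is in excess by 0.006183 - 0.004156 = 0.002028 mol in a total volume of 0.03926 L.
[OH^-] = 0.002028/0.03926 = 0.05164 M, so pOH = 1.29 and pH = 14.00 - 1.29 = 12.71.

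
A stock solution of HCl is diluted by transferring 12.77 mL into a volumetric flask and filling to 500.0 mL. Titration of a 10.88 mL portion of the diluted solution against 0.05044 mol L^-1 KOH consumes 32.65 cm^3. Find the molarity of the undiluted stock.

n(KOH) = 0.05044 x 0.03265 = 0.001647 mol.
n(HCl) in the aliquot = 0.001647 mol.
[diluted HCl] = 0.001647 / 0.01088 = 0.1514 M.
Dilution factor = 500.0/12.77 = 39.15, so [stock] = 0.1514 x 39.15 = 5.93 M.

5.93 M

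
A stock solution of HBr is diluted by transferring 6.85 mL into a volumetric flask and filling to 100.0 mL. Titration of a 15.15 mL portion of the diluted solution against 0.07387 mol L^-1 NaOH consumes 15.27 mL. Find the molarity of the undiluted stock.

1.09 M

n(NaOH) = 0.07387 x 0.01527 = 0.001128 mol.
n(HBr) in the aliquot = 0.001128 mol.
[diluted HBr] = 0.001128 / 0.01515 = 0.07446 M.
Dilution factor = 100.0/6.850 = 14.60, so [stock] = 0.07446 x 14.60 = 1.09 M.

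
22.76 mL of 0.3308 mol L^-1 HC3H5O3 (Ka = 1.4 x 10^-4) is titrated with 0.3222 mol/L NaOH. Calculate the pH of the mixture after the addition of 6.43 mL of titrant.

Initial n(HC3H5O3) = 0.3308 x 0.02276 = 0.007529 mol.
n(NaOH) added = 0.3222 x 0.006430 = 0.002072 mol, converting that many moles of HC3H5O3 to C3H5O3-.
Remaining n(HC3H5O3) = 0.005457 mol; n(C3H5O3-) = 0.002072 mol.
By Henderson-Hasselbalch, pH = pKa + log([A^-]/[HA]) = 3.85 + log(0.002072/0.005457) = 3.85 + (-0.42) = 3.43.

3.43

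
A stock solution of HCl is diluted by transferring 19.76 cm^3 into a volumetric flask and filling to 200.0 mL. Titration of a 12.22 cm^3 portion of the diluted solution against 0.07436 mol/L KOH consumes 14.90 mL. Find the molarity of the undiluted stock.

n(KOH) = 0.07436 x 0.01490 = 0.001108 mol.
n(HCl) in the aliquot = 0.001108 mol.
[diluted HCl] = 0.001108 / 0.01222 = 0.09067 M.
Dilution factor = 200.0/19.76 = 10.12, so [stock] = 0.09067 x 10.12 = 0.918 M.

0.918 M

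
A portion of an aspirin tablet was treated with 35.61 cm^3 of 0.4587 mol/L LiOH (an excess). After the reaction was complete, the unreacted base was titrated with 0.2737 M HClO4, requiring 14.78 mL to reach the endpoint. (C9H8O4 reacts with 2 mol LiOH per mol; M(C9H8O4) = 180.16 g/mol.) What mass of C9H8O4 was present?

1.11 g

Total n(LiOH) added = 0.4587 x 0.03561 = 0.01633 mol.
n(HClO4) used = 0.2737 x 0.01478 = 0.004045 mol, which equals the excess n(LiOH).
So n(LiOH) consumed by the sample = 0.01633 - 0.004045 = 0.01229 mol.
n(C9H8O4) = 0.01229 / 2 = 0.006145 mol.
mass = 0.006145 mol x 180.16 g/mol = 1.11 g.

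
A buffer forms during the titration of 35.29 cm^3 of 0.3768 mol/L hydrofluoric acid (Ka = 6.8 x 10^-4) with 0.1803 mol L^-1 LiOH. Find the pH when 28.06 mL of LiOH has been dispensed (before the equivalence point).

Initial n(HF) = 0.3768 x 0.03529 = 0.01330 mol.
n(LiOH) added = 0.1803 x 0.02806 = 0.005059 mol, converting that many moles of HF to F-.
Remaining n(HF) = 0.008238 mol; n(F-) = 0.005059 mol.
By Henderson-Hasselbalch, pH = pKa + log([A^-]/[HA]) = 3.17 + log(0.005059/0.008238) = 3.17 + (-0.21) = 2.96.

2.96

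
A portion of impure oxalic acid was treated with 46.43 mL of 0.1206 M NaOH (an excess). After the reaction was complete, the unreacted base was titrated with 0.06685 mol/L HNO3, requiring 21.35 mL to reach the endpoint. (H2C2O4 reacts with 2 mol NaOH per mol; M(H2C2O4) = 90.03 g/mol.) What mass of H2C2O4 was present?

0.188 g

Total n(NaOH) added = 0.1206 x 0.04643 = 0.005599 mol.
n(HNO3) used = 0.06685 x 0.02135 = 0.001427 mol, which equals the excess n(NaOH).
So n(NaOH) consumed by the sample = 0.005599 - 0.001427 = 0.004172 mol.
n(H2C2O4) = 0.004172 / 2 = 0.002086 mol.
mass = 0.002086 mol x 90.03 g/mol = 0.188 g.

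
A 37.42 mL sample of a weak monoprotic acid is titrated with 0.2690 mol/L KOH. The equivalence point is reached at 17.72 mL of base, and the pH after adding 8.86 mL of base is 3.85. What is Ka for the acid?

1.4 x 10^-4

8.86 mL is half of the equivalence volume, so this is the half-equivalence point where [HA] = [A^-].
At half-equivalence pH = pKa, so pKa = 3.85.
Ka = 10^(-3.85) = 1.4 x 10^-4.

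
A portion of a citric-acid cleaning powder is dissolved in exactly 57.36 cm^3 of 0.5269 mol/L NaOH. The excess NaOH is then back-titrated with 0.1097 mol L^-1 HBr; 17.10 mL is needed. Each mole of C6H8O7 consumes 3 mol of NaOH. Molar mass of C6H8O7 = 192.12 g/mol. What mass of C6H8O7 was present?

1.82 g

Total n(NaOH) added = 0.5269 x 0.05736 = 0.03022 mol.
n(HBr) used = 0.1097 x 0.01710 = 0.001876 mol, which equals the excess n(NaOH).
So n(NaOH) consumed by the sample = 0.03022 - 0.001876 = 0.02835 mol.
n(C6H8O7) = 0.02835 / 3 = 0.009449 mol.
mass = 0.009449 mol x 192.12 g/mol = 1.82 g.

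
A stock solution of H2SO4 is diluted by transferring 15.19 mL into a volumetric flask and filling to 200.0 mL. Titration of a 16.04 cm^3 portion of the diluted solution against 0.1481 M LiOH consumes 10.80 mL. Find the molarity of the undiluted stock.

n(LiOH) = 0.1481 x 0.01080 = 0.001599 mol.
n(H2SO4) in the aliquot = 0.001599 x 1/2 = 0.0007997 mol.
[diluted H2SO4] = 0.0007997 / 0.01604 = 0.04986 M.
Dilution factor = 200.0/15.19 = 13.17, so [stock] = 0.04986 x 13.17 = 0.656 M.

0.656 M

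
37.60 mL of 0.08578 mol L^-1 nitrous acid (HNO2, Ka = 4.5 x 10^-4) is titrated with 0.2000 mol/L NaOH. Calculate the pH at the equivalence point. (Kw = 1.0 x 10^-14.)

8.06

n(HNO2) = 0.08578 x 0.03760 = 0.003225 mol; V(NaOH) at equivalence = 0.003225/0.2000 = 0.01613 L.
At equivalence all the acid is converted to NO2-; total volume = 0.03760 + 0.01613 = 0.05373 L, so [NO2-] = 0.003225/0.05373 = 0.06003 M.
Kb = Kw/Ka = 1.0e-14 / 4.5 x 10^-4 = 2.22e-11.
[OH^-] = sqrt(Kb x [NO2-]) = sqrt(2.22e-11 x 0.06003) = 1.16e-6 M.
pOH = 5.94, so pH = 14.00 - 5.94 = 8.06.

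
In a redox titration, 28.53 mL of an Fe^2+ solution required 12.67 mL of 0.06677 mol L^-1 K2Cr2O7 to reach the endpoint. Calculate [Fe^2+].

n(K2Cr2O7) = 0.06677 x 0.01267 = 0.0008460 mol.
From the balanced equation, 1 mol K2Cr2O7 reacts with 6 mol Fe^2+, so n(Fe^2+) = 0.0008460 x 6/1 = 0.005076 mol.
[Fe^2+] = 0.005076 / 0.02853 L = 0.178 M.

0.178 M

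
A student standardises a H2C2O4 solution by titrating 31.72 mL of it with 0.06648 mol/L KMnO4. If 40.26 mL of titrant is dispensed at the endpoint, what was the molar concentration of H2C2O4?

n(KMnO4) = 0.06648 x 0.04026 = 0.002676 mol.
From the balanced equation, 2 mol KMnO4 reacts with 5 mol H2C2O4, so n(H2C2O4) = 0.002676 x 5/2 = 0.006691 mol.
[H2C2O4] = 0.006691 / 0.03172 L = 0.211 M.

0.211 M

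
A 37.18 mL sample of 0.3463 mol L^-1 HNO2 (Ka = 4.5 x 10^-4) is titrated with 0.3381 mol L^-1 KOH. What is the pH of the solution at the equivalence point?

8.29

n(HNO2) = 0.3463 x 0.03718 = 0.01288 mol; V(KOH) at equivalence = 0.01288/0.3381 = 0.03808 L.
At equivalence all the acid is converted to NO2-; total volume = 0.03718 + 0.03808 = 0.07526 L, so [NO2-] = 0.01288/0.07526 = 0.1711 M.
Kb = Kw/Ka = 1.0e-14 / 4.5 x 10^-4 = 2.22e-11.
[OH^-] = sqrt(Kb x [NO2-]) = sqrt(2.22e-11 x 0.1711) = 1.95e-6 M.
pOH = 5.71, so pH = 14.00 - 5.71 = 8.29.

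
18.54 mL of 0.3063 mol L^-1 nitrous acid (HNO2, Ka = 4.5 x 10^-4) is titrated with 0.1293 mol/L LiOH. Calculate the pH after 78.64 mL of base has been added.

12.66

n(acid) = 0.3063 x 0.01854 = 0.005679 mol; n(LiOH) added = 0.1293 x 0.07864 = 0.01017 mol.
Base is in excess by 0.01017 - 0.005679 = 0.004489 mol in a total volume of 0.09718 L.
[OH^-] = 0.004489/0.09718 = 0.04620 M, so pOH = 1.34 and pH = 14.00 - 1.34 = 12.66.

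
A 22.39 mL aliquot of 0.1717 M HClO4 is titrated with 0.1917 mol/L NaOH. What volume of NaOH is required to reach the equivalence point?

20.1 mL

n(HClO4) = 0.1717 mol/L x 0.02239 L = 0.003844 mol.
At equivalence n(NaOH) = n(HClO4) = 0.003844 mol.
V(NaOH) = 0.003844 / 0.1917 = 0.02005 L = 20.1 mL.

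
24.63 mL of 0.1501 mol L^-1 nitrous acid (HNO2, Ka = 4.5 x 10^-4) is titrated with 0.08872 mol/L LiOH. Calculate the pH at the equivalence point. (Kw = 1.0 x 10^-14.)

8.05

n(HNO2) = 0.1501 x 0.02463 = 0.003697 mol; V(LiOH) at equivalence = 0.003697/0.08872 = 0.04167 L.
At equivalence all the acid is converted to NO2-; total volume = 0.02463 + 0.04167 = 0.06630 L, so [NO2-] = 0.003697/0.06630 = 0.05576 M.
Kb = Kw/Ka = 1.0e-14 / 4.5 x 10^-4 = 2.22e-11.
[OH^-] = sqrt(Kb x [NO2-]) = sqrt(2.22e-11 x 0.05576) = 1.11e-6 M.
pOH = 5.95, so pH = 14.00 - 5.95 = 8.05.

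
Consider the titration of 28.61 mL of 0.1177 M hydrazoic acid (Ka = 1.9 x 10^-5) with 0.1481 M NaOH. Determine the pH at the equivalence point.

8.77

n(HN3) = 0.1177 x 0.02861 = 0.003367 mol; V(NaOH) at equivalence = 0.003367/0.1481 = 0.02274 L.
At equivalence all the acid is converted to N3-; total volume = 0.02861 + 0.02274 = 0.05135 L, so [N3-] = 0.003367/0.05135 = 0.06558 M.
Kb = Kw/Ka = 1.0e-14 / 1.9 x 10^-5 = 5.26e-10.
[OH^-] = sqrt(Kb x [N3-]) = sqrt(5.26e-10 x 0.06558) = 5.88e-6 M.
pOH = 5.23, so pH = 14.00 - 5.23 = 8.77.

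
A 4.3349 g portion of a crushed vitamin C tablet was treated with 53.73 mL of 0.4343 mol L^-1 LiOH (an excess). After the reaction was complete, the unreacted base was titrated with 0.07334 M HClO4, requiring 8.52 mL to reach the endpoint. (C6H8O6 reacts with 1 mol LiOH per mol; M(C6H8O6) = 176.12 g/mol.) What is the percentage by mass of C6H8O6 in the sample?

92.3%

Total n(LiOH) added = 0.4343 x 0.05373 = 0.02333 mol.
n(HClO4) used = 0.07334 x 0.008520 = 0.0006249 mol, which equals the excess n(LiOH).
So n(LiOH) consumed by the sample = 0.02333 - 0.0006249 = 0.02271 mol.
n(C6H8O6) = 0.02271 / 1 = 0.02271 mol.
mass C6H8O6 = 0.02271 x 176.12 = 4.000 g, so %C6H8O6 = 4.000/4.3349 x 100 = 92.3%.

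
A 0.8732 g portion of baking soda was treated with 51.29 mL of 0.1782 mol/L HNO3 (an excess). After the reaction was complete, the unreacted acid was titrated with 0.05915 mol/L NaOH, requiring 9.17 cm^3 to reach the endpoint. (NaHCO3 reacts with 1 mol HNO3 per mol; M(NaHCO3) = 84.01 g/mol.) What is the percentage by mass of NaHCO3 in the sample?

82.7%

Total n(HNO3) added = 0.1782 x 0.05129 = 0.009140 mol.
n(NaOH) used = 0.05915 x 0.009170 = 0.0005424 mol, which equals the excess n(HNO3).
So n(HNO3) consumed by the sample = 0.009140 - 0.0005424 = 0.008597 mol.
n(NaHCO3) = 0.008597 / 1 = 0.008597 mol.
mass NaHCO3 = 0.008597 x 84.01 = 0.7223 g, so %NaHCO3 = 0.7223/0.8732 x 100 = 82.7%.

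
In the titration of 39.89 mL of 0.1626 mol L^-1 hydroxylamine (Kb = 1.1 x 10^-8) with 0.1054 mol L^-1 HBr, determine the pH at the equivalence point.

3.62

n(NH2OH) = 0.1626 x 0.03989 = 0.006486 mol; V(HBr) at equivalence = 0.006486/0.1054 = 0.06154 L.
At equivalence the base is fully converted to NH3OH+; total volume = 0.1014 L, so [NH3OH+] = 0.006486/0.1014 = 0.06395 M.
Ka(NH3OH+) = Kw/Kb = 1.0e-14 / 1.1 x 10^-8 = 9.09e-7.
[H^+] = sqrt(Ka x [NH3OH+]) = sqrt(9.09e-7 x 0.06395) = 0.000241 M.
pH = -log(0.000241) = 3.62.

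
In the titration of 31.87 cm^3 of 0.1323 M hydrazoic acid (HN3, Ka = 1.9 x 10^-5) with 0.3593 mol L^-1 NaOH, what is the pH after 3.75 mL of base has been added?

Initial n(HN3) = 0.1323 x 0.03187 = 0.004216 mol.
n(NaOH) added = 0.3593 x 0.003750 = 0.001347 mol, converting that many moles of HN3 to N3-.
Remaining n(HN3) = 0.002869 mol; n(N3-) = 0.001347 mol.
By Henderson-Hasselbalch, pH = pKa + log([A^-]/[HA]) = 4.72 + log(0.001347/0.002869) = 4.72 + (-0.33) = 4.39.

4.39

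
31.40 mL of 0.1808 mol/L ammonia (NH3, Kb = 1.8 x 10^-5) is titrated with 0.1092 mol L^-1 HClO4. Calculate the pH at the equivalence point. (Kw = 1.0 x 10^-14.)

n(NH3) = 0.1808 x 0.03140 = 0.005677 mol; V(HClO4) at equivalence = 0.005677/0.1092 = 0.05199 L.
At equivalence the base is fully converted to NH4+; total volume = 0.08339 L, so [NH4+] = 0.005677/0.08339 = 0.06808 M.
Ka(NH4+) = Kw/Kb = 1.0e-14 / 1.8 x 10^-5 = 5.56e-10.
[H^+] = sqrt(Ka x [NH4+]) = sqrt(5.56e-10 x 0.06808) = 6.15e-6 M.
pH = -log(6.15e-6) = 5.21.

5.21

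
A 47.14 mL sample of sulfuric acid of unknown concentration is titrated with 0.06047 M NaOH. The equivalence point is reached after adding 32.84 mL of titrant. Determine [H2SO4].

0.0211 M

n(NaOH) delivered = 0.06047 x 0.03284 = 0.001986 mol.
The reaction is 1 H2SO4 + 2 NaOH, so n(H2SO4) = 0.001986 x 1/2 = 0.0009929 mol.
[H2SO4] = 0.0009929 mol / 0.04714 L = 0.0211 M.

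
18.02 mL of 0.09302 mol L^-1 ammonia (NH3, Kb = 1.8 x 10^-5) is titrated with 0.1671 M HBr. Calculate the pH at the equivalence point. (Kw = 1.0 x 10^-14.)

5.24

n(NH3) = 0.09302 x 0.01802 = 0.001676 mol; V(HBr) at equivalence = 0.001676/0.1671 = 0.01003 L.
At equivalence the base is fully converted to NH4+; total volume = 0.02805 L, so [NH4+] = 0.001676/0.02805 = 0.05976 M.
Ka(NH4+) = Kw/Kb = 1.0e-14 / 1.8 x 10^-5 = 5.56e-10.
[H^+] = sqrt(Ka x [NH4+]) = sqrt(5.56e-10 x 0.05976) = 5.76e-6 M.
pH = -log(5.76e-6) = 5.24.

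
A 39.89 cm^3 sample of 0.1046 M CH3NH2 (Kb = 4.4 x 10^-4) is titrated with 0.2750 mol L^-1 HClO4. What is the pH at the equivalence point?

n(CH3NH2) = 0.1046 x 0.03989 = 0.004172 mol; V(HClO4) at equivalence = 0.004172/0.2750 = 0.01517 L.
At equivalence the base is fully converted to CH3NH3+; total volume = 0.05506 L, so [CH3NH3+] = 0.004172/0.05506 = 0.07578 M.
Ka(CH3NH3+) = Kw/Kb = 1.0e-14 / 4.4 x 10^-4 = 2.27e-11.
[H^+] = sqrt(Ka x [CH3NH3+]) = sqrt(2.27e-11 x 0.07578) = 1.31e-6 M.
pH = -log(1.31e-6) = 5.88.

5.88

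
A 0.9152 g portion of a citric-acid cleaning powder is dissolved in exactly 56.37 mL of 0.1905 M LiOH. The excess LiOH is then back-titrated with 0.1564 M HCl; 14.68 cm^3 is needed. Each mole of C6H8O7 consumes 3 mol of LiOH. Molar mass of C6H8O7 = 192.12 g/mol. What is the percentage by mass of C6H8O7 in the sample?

Total n(LiOH) added = 0.1905 x 0.05637 = 0.01074 mol.
n(HCl) used = 0.1564 x 0.01468 = 0.002296 mol, which equals the excess n(LiOH).
So n(LiOH) consumed by the sample = 0.01074 - 0.002296 = 0.008443 mol.
n(C6H8O7) = 0.008443 / 3 = 0.002814 mol.
mass C6H8O7 = 0.002814 x 192.12 = 0.5407 g, so %C6H8O7 = 0.5407/0.9152 x 100 = 59.1%.

59.1%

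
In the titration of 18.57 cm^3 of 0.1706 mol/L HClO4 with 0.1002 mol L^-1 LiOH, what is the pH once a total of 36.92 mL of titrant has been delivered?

11.98

n(acid) = 0.1706 x 0.01857 = 0.003168 mol; n(LiOH) added = 0.1002 x 0.03692 = 0.003699 mol.
Base is in excess by 0.003699 - 0.003168 = 0.0005313 mol in a total volume of 0.05549 L.
[OH^-] = 0.0005313/0.05549 = 0.009575 M, so pOH = 2.02 and pH = 14.00 - 2.02 = 11.98.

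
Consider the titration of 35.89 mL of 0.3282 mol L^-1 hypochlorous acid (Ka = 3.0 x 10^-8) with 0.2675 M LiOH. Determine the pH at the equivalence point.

n(HClO) = 0.3282 x 0.03589 = 0.01178 mol; V(LiOH) at equivalence = 0.01178/0.2675 = 0.04403 L.
At equivalence all the acid is converted to ClO-; total volume = 0.03589 + 0.04403 = 0.07992 L, so [ClO-] = 0.01178/0.07992 = 0.1474 M.
Kb = Kw/Ka = 1.0e-14 / 3.0 x 10^-8 = 3.33e-7.
[OH^-] = sqrt(Kb x [ClO-]) = sqrt(3.33e-7 x 0.1474) = 0.000222 M.
pOH = 3.65, so pH = 14.00 - 3.65 = 10.35.

10.35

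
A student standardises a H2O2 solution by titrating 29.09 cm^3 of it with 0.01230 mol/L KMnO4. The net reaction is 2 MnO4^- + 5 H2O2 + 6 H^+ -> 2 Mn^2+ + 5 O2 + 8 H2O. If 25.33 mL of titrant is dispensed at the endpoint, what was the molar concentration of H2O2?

0.0268 M

n(KMnO4) = 0.01230 x 0.02533 = 0.0003116 mol.
From the balanced equation, 2 mol KMnO4 reacts with 5 mol H2O2, so n(H2O2) = 0.0003116 x 5/2 = 0.0007789 mol.
[H2O2] = 0.0007789 / 0.02909 L = 0.0268 M.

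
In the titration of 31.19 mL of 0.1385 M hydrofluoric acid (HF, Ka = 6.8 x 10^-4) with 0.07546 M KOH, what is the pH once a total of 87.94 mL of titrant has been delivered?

12.29

n(acid) = 0.1385 x 0.03119 = 0.004320 mol; n(KOH) added = 0.07546 x 0.08794 = 0.006636 mol.
Base is in excess by 0.006636 - 0.004320 = 0.002316 mol in a total volume of 0.1191 L.
[OH^-] = 0.002316/0.1191 = 0.01944 M, so pOH = 1.71 and pH = 14.00 - 1.71 = 12.29.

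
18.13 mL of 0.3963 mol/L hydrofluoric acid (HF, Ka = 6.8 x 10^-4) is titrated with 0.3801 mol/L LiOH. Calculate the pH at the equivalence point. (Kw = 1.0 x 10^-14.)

n(HF) = 0.3963 x 0.01813 = 0.007185 mol; V(LiOH) at equivalence = 0.007185/0.3801 = 0.01890 L.
At equivalence all the acid is converted to F-; total volume = 0.01813 + 0.01890 = 0.03703 L, so [F-] = 0.007185/0.03703 = 0.1940 M.
Kb = Kw/Ka = 1.0e-14 / 6.8 x 10^-4 = 1.47e-11.
[OH^-] = sqrt(Kb x [F-]) = sqrt(1.47e-11 x 0.1940) = 1.69e-6 M.
pOH = 5.77, so pH = 14.00 - 5.77 = 8.23.

8.23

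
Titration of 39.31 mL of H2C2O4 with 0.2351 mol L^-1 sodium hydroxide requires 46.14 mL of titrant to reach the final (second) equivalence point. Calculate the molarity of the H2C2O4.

n(NaOH) = 0.2351 x 0.04614 = 0.01085 mol.
At the final (second) equivalence point, 2 mol OH^- react per mol H2C2O4, so n(H2C2O4) = 0.01085 / 2 = 0.005424 mol.
[H2C2O4] = 0.005424 / 0.03931 L = 0.138 M.

0.138 M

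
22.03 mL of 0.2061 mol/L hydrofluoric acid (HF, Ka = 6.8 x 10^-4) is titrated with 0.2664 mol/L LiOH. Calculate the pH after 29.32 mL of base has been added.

12.80

n(acid) = 0.2061 x 0.02203 = 0.004540 mol; n(LiOH) added = 0.2664 x 0.02932 = 0.007811 mol.
Base is in excess by 0.007811 - 0.004540 = 0.003270 mol in a total volume of 0.05135 L.
[OH^-] = 0.003270/0.05135 = 0.06369 M, so pOH = 1.20 and pH = 14.00 - 1.20 = 12.80.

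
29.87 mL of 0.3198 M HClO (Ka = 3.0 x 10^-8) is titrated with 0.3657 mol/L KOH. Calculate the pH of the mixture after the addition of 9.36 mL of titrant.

Initial n(HClO) = 0.3198 x 0.02987 = 0.009552 mol.
n(KOH) added = 0.3657 x 0.009360 = 0.003423 mol, converting that many moles of HClO to ClO-.
Remaining n(HClO) = 0.006129 mol; n(ClO-) = 0.003423 mol.
By Henderson-Hasselbalch, pH = pKa + log([A^-]/[HA]) = 7.52 + log(0.003423/0.006129) = 7.52 + (-0.25) = 7.27.

7.27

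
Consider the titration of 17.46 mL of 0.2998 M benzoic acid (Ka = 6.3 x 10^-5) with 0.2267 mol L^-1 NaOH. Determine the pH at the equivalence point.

8.66

n(C6H5COOH) = 0.2998 x 0.01746 = 0.005235 mol; V(NaOH) at equivalence = 0.005235/0.2267 = 0.02309 L.
At equivalence all the acid is converted to C6H5COO-; total volume = 0.01746 + 0.02309 = 0.04055 L, so [C6H5COO-] = 0.005235/0.04055 = 0.1291 M.
Kb = Kw/Ka = 1.0e-14 / 6.3 x 10^-5 = 1.59e-10.
[OH^-] = sqrt(Kb x [C6H5COO-]) = sqrt(1.59e-10 x 0.1291) = 4.53e-6 M.
pOH = 5.34, so pH = 14.00 - 5.34 = 8.66.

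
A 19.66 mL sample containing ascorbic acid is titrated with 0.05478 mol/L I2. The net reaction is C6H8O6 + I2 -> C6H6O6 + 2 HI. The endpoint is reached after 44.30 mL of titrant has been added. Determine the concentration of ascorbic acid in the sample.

n(I2) = 0.05478 x 0.04430 = 0.002427 mol.
From the balanced equation, 1 mol I2 reacts with 1 mol ascorbic acid, so n(ascorbic acid) = 0.002427 x 1/1 = 0.002427 mol.
[ascorbic acid] = 0.002427 / 0.01966 L = 0.123 M.

0.123 M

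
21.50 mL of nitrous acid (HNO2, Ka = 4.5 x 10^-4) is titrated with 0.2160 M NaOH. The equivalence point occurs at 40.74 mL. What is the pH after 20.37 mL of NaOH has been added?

3.35

20.37 mL is exactly half the equivalence volume (40.74/2), i.e. the half-equivalence point.
There, n(HA) = n(A^-), so pH = pKa = -log(4.5 x 10^-4) = 3.35.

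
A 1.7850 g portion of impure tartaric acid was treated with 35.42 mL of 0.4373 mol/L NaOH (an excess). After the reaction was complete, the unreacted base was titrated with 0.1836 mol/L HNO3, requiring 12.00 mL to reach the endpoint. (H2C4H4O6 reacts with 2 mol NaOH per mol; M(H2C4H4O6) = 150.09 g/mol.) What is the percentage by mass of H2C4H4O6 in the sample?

55.9%

Total n(NaOH) added = 0.4373 x 0.03542 = 0.01549 mol.
n(HNO3) used = 0.1836 x 0.01200 = 0.002203 mol, which equals the excess n(NaOH).
So n(NaOH) consumed by the sample = 0.01549 - 0.002203 = 0.01329 mol.
n(H2C4H4O6) = 0.01329 / 2 = 0.006643 mol.
mass H2C4H4O6 = 0.006643 x 150.09 = 0.9970 g, so %H2C4H4O6 = 0.9970/1.7850 x 100 = 55.9%.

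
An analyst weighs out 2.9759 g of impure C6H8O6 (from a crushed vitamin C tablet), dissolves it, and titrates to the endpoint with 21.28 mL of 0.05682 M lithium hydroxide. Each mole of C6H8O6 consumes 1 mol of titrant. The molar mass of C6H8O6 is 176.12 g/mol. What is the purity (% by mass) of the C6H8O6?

n(LiOH) = 0.05682 x 0.02128 = 0.001209 mol.
n(C6H8O6) = 0.001209 / 1 = 0.001209 mol.
mass of C6H8O6 = 0.001209 x 176.12 = 0.2130 g.
% purity = 0.2130 / 2.9759 x 100 = 7.16%.

7.16%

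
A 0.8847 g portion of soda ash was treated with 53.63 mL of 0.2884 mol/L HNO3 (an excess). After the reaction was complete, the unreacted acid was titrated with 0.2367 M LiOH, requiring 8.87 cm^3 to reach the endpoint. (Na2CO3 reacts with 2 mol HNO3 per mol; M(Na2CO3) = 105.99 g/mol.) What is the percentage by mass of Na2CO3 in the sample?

Total n(HNO3) added = 0.2884 x 0.05363 = 0.01547 mol.
n(LiOH) used = 0.2367 x 0.008870 = 0.002100 mol, which equals the excess n(HNO3).
So n(HNO3) consumed by the sample = 0.01547 - 0.002100 = 0.01337 mol.
n(Na2CO3) = 0.01337 / 2 = 0.006684 mol.
mass Na2CO3 = 0.006684 x 105.99 = 0.7084 g, so %Na2CO3 = 0.7084/0.8847 x 100 = 80.1%.

80.1%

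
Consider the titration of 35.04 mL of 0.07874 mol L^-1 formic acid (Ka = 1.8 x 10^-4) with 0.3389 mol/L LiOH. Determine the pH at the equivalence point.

n(HCOOH) = 0.07874 x 0.03504 = 0.002759 mol; V(LiOH) at equivalence = 0.002759/0.3389 = 0.008141 L.
At equivalence all the acid is converted to HCOO-; total volume = 0.03504 + 0.008141 = 0.04318 L, so [HCOO-] = 0.002759/0.04318 = 0.06389 M.
Kb = Kw/Ka = 1.0e-14 / 1.8 x 10^-4 = 5.56e-11.
[OH^-] = sqrt(Kb x [HCOO-]) = sqrt(5.56e-11 x 0.06389) = 1.88e-6 M.
pOH = 5.72, so pH = 14.00 - 5.72 = 8.28.

8.28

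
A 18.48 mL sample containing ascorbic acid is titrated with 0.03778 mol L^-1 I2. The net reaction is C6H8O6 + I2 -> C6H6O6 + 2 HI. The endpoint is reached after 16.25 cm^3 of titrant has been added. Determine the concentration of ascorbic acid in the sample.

0.0332 M

n(I2) = 0.03778 x 0.01625 = 0.0006139 mol.
From the balanced equation, 1 mol I2 reacts with 1 mol ascorbic acid, so n(ascorbic acid) = 0.0006139 x 1/1 = 0.0006139 mol.
[ascorbic acid] = 0.0006139 / 0.01848 L = 0.0332 M.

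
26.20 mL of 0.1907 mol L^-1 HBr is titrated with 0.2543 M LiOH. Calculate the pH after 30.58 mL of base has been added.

n(acid) = 0.1907 x 0.02620 = 0.004996 mol; n(LiOH) added = 0.2543 x 0.03058 = 0.007776 mol.
Base is in excess by 0.007776 - 0.004996 = 0.002780 mol in a total volume of 0.05678 L.
[OH^-] = 0.002780/0.05678 = 0.04896 M, so pOH = 1.31 and pH = 14.00 - 1.31 = 12.69.

12.69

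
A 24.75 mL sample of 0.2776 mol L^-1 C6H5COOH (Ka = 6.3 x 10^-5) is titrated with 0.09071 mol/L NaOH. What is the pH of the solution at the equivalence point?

8.52

n(C6H5COOH) = 0.2776 x 0.02475 = 0.006871 mol; V(NaOH) at equivalence = 0.006871/0.09071 = 0.07574 L.
At equivalence all the acid is converted to C6H5COO-; total volume = 0.02475 + 0.07574 = 0.1005 L, so [C6H5COO-] = 0.006871/0.1005 = 0.06837 M.
Kb = Kw/Ka = 1.0e-14 / 6.3 x 10^-5 = 1.59e-10.
[OH^-] = sqrt(Kb x [C6H5COO-]) = sqrt(1.59e-10 x 0.06837) = 3.29e-6 M.
pOH = 5.48, so pH = 14.00 - 5.48 = 8.52.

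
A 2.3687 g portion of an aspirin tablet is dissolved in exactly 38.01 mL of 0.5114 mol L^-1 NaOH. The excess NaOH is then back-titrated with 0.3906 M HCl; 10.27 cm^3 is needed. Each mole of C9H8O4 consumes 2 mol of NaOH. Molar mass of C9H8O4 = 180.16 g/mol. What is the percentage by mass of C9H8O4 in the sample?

Total n(NaOH) added = 0.5114 x 0.03801 = 0.01944 mol.
n(HCl) used = 0.3906 x 0.01027 = 0.004011 mol, which equals the excess n(NaOH).
So n(NaOH) consumed by the sample = 0.01944 - 0.004011 = 0.01543 mol.
n(C9H8O4) = 0.01543 / 2 = 0.007713 mol.
mass C9H8O4 = 0.007713 x 180.16 = 1.390 g, so %C9H8O4 = 1.390/2.3687 x 100 = 58.7%.

58.7%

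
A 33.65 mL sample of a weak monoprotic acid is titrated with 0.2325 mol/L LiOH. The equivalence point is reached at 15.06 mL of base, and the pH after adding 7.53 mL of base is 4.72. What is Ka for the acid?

7.53 mL is half of the equivalence volume, so this is the half-equivalence point where [HA] = [A^-].
At half-equivalence pH = pKa, so pKa = 4.72.
Ka = 10^(-4.72) = 1.9 x 10^-5.

1.9 x 10^-5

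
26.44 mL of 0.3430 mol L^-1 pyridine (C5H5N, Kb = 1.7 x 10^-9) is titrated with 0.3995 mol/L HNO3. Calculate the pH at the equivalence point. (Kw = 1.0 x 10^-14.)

n(C5H5N) = 0.3430 x 0.02644 = 0.009069 mol; V(HNO3) at equivalence = 0.009069/0.3995 = 0.02270 L.
At equivalence the base is fully converted to C5H5NH+; total volume = 0.04914 L, so [C5H5NH+] = 0.009069/0.04914 = 0.1846 M.
Ka(C5H5NH+) = Kw/Kb = 1.0e-14 / 1.7 x 10^-9 = 5.88e-6.
[H^+] = sqrt(Ka x [C5H5NH+]) = sqrt(5.88e-6 x 0.1846) = 0.00104 M.
pH = -log(0.00104) = 2.98.

2.98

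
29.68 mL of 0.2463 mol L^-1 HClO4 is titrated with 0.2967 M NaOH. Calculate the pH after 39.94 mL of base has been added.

n(acid) = 0.2463 x 0.02968 = 0.007310 mol; n(NaOH) added = 0.2967 x 0.03994 = 0.01185 mol.
Base is in excess by 0.01185 - 0.007310 = 0.004540 mol in a total volume of 0.06962 L.
[OH^-] = 0.004540/0.06962 = 0.06521 M, so pOH = 1.19 and pH = 14.00 - 1.19 = 12.81.

12.81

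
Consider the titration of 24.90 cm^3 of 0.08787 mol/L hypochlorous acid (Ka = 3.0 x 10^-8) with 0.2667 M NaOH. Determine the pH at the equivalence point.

10.17

n(HClO) = 0.08787 x 0.02490 = 0.002188 mol; V(NaOH) at equivalence = 0.002188/0.2667 = 0.008204 L.
At equivalence all the acid is converted to ClO-; total volume = 0.02490 + 0.008204 = 0.03310 L, so [ClO-] = 0.002188/0.03310 = 0.06609 M.
Kb = Kw/Ka = 1.0e-14 / 3.0 x 10^-8 = 3.33e-7.
[OH^-] = sqrt(Kb x [ClO-]) = sqrt(3.33e-7 x 0.06609) = 0.000148 M.
pOH = 3.83, so pH = 14.00 - 3.83 = 10.17.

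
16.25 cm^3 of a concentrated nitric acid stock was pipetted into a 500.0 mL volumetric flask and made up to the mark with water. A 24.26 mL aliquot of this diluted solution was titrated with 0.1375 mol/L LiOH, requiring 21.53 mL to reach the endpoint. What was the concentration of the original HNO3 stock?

n(LiOH) = 0.1375 x 0.02153 = 0.002960 mol.
n(HNO3) in the aliquot = 0.002960 mol.
[diluted HNO3] = 0.002960 / 0.02426 = 0.1220 M.
Dilution factor = 500.0/16.25 = 30.77, so [stock] = 0.1220 x 30.77 = 3.75 M.

3.75 M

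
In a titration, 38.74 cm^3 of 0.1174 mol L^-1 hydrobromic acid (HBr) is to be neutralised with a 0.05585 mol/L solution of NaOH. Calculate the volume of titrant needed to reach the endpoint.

81.4 mL

n(HBr) = 0.1174 mol/L x 0.03874 L = 0.004548 mol.
At equivalence n(NaOH) = n(HBr) = 0.004548 mol.
V(NaOH) = 0.004548 / 0.05585 = 0.08143 L = 81.4 mL.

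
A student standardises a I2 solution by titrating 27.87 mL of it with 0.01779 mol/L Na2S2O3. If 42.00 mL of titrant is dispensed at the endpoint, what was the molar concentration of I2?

0.0134 M

n(Na2S2O3) = 0.01779 x 0.04200 = 0.0007472 mol.
From the balanced equation, 2 mol Na2S2O3 reacts with 1 mol I2, so n(I2) = 0.0007472 x 1/2 = 0.0003736 mol.
[I2] = 0.0003736 / 0.02787 L = 0.0134 M.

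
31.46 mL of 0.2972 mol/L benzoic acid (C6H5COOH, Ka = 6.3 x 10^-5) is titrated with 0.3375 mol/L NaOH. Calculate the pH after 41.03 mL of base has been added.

12.79

n(acid) = 0.2972 x 0.03146 = 0.009350 mol; n(NaOH) added = 0.3375 x 0.04103 = 0.01385 mol.
Base is in excess by 0.01385 - 0.009350 = 0.004498 mol in a total volume of 0.07249 L.
[OH^-] = 0.004498/0.07249 = 0.06205 M, so pOH = 1.21 and pH = 14.00 - 1.21 = 12.79.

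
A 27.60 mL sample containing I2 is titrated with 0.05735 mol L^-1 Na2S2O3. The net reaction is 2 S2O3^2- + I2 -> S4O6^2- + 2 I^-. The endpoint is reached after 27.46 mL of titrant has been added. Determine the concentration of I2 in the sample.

n(Na2S2O3) = 0.05735 x 0.02746 = 0.001575 mol.
From the balanced equation, 2 mol Na2S2O3 reacts with 1 mol I2, so n(I2) = 0.001575 x 1/2 = 0.0007874 mol.
[I2] = 0.0007874 / 0.02760 L = 0.0285 M.

0.0285 M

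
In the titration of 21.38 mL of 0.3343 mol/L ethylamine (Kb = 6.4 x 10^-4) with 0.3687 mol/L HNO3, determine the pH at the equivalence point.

n(C2H5NH2) = 0.3343 x 0.02138 = 0.007147 mol; V(HNO3) at equivalence = 0.007147/0.3687 = 0.01939 L.
At equivalence the base is fully converted to C2H5NH3+; total volume = 0.04077 L, so [C2H5NH3+] = 0.007147/0.04077 = 0.1753 M.
Ka(C2H5NH3+) = Kw/Kb = 1.0e-14 / 6.4 x 10^-4 = 1.56e-11.
[H^+] = sqrt(Ka x [C2H5NH3+]) = sqrt(1.56e-11 x 0.1753) = 1.66e-6 M.
pH = -log(1.66e-6) = 5.78.

5.78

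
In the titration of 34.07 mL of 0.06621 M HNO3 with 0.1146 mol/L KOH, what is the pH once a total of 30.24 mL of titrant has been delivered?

n(acid) = 0.06621 x 0.03407 = 0.002256 mol; n(KOH) added = 0.1146 x 0.03024 = 0.003466 mol.
Base is in excess by 0.003466 - 0.002256 = 0.001210 mol in a total volume of 0.06431 L.
[OH^-] = 0.001210/0.06431 = 0.01881 M, so pOH = 1.73 and pH = 14.00 - 1.73 = 12.27.

12.27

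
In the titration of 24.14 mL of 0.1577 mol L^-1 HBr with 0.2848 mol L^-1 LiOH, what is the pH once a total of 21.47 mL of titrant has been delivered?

n(acid) = 0.1577 x 0.02414 = 0.003807 mol; n(LiOH) added = 0.2848 x 0.02147 = 0.006115 mol.
Base is in excess by 0.006115 - 0.003807 = 0.002308 mol in a total volume of 0.04561 L.
[OH^-] = 0.002308/0.04561 = 0.05060 M, so pOH = 1.30 and pH = 14.00 - 1.30 = 12.70.

12.70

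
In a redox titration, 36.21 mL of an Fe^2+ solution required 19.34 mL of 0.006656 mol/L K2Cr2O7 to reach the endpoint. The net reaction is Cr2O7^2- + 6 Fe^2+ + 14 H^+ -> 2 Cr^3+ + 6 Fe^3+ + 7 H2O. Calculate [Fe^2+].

n(K2Cr2O7) = 0.006656 x 0.01934 = 0.0001287 mol.
From the balanced equation, 1 mol K2Cr2O7 reacts with 6 mol Fe^2+, so n(Fe^2+) = 0.0001287 x 6/1 = 0.0007724 mol.
[Fe^2+] = 0.0007724 / 0.03621 L = 0.0213 M.

0.0213 M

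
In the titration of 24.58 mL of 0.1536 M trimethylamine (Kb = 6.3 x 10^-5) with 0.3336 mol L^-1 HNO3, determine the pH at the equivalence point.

5.39

n((CH3)3N) = 0.1536 x 0.02458 = 0.003775 mol; V(HNO3) at equivalence = 0.003775/0.3336 = 0.01132 L.
At equivalence the base is fully converted to (CH3)3NH+; total volume = 0.03590 L, so [(CH3)3NH+] = 0.003775/0.03590 = 0.1052 M.
Ka((CH3)3NH+) = Kw/Kb = 1.0e-14 / 6.3 x 10^-5 = 1.59e-10.
[H^+] = sqrt(Ka x [(CH3)3NH+]) = sqrt(1.59e-10 x 0.1052) = 4.09e-6 M.
pH = -log(4.09e-6) = 5.39.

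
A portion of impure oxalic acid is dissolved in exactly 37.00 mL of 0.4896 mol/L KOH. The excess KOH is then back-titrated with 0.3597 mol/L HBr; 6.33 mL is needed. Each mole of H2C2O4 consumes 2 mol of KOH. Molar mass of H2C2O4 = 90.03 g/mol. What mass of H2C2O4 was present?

0.713 g

Total n(KOH) added = 0.4896 x 0.03700 = 0.01812 mol.
n(HBr) used = 0.3597 x 0.006330 = 0.002277 mol, which equals the excess n(KOH).
So n(KOH) consumed by the sample = 0.01812 - 0.002277 = 0.01584 mol.
n(H2C2O4) = 0.01584 / 2 = 0.007919 mol.
mass = 0.007919 mol x 90.03 g/mol = 0.713 g.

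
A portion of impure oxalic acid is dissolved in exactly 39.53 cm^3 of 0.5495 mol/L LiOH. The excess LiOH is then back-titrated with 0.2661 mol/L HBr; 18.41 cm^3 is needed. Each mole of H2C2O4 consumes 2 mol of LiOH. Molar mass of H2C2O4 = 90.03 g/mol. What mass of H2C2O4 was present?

Total n(LiOH) added = 0.5495 x 0.03953 = 0.02172 mol.
n(HBr) used = 0.2661 x 0.01841 = 0.004899 mol, which equals the excess n(LiOH).
So n(LiOH) consumed by the sample = 0.02172 - 0.004899 = 0.01682 mol.
n(H2C2O4) = 0.01682 / 2 = 0.008411 mol.
mass = 0.008411 mol x 90.03 g/mol = 0.757 g.

0.757 g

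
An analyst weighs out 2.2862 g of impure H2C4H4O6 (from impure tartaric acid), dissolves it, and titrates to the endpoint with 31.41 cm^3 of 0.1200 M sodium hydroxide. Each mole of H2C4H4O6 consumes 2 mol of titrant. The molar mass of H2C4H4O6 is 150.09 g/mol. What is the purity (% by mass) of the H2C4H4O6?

12.4%

n(NaOH) = 0.1200 x 0.03141 = 0.003769 mol.
n(H2C4H4O6) = 0.003769 / 2 = 0.001885 mol.
mass of H2C4H4O6 = 0.001885 x 150.09 = 0.2829 g.
% purity = 0.2829 / 2.2862 x 100 = 12.4%.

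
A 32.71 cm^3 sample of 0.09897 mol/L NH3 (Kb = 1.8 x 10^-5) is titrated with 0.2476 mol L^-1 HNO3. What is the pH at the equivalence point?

n(NH3) = 0.09897 x 0.03271 = 0.003237 mol; V(HNO3) at equivalence = 0.003237/0.2476 = 0.01307 L.
At equivalence the base is fully converted to NH4+; total volume = 0.04578 L, so [NH4+] = 0.003237/0.04578 = 0.07071 M.
Ka(NH4+) = Kw/Kb = 1.0e-14 / 1.8 x 10^-5 = 5.56e-10.
[H^+] = sqrt(Ka x [NH4+]) = sqrt(5.56e-10 x 0.07071) = 6.27e-6 M.
pH = -log(6.27e-6) = 5.20.

5.20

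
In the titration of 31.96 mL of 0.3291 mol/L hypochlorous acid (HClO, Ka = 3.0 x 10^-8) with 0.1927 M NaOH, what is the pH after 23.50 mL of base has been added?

7.40

Initial n(HClO) = 0.3291 x 0.03196 = 0.01052 mol.
n(NaOH) added = 0.1927 x 0.02350 = 0.004528 mol, converting that many moles of HClO to ClO-.
Remaining n(HClO) = 0.005990 mol; n(ClO-) = 0.004528 mol.
By Henderson-Hasselbalch, pH = pKa + log([A^-]/[HA]) = 7.52 + log(0.004528/0.005990) = 7.52 + (-0.12) = 7.40.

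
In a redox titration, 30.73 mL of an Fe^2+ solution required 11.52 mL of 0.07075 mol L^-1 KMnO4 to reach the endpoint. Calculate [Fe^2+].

0.133 M

n(KMnO4) = 0.07075 x 0.01152 = 0.0008150 mol.
From the balanced equation, 1 mol KMnO4 reacts with 5 mol Fe^2+, so n(Fe^2+) = 0.0008150 x 5/1 = 0.004075 mol.
[Fe^2+] = 0.004075 / 0.03073 L = 0.133 M.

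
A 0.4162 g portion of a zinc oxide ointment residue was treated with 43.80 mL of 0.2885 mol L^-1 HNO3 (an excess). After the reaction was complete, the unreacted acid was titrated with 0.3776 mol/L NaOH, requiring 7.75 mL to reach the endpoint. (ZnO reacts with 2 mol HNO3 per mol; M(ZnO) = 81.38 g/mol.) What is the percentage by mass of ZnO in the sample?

94.9%

Total n(HNO3) added = 0.2885 x 0.04380 = 0.01264 mol.
n(NaOH) used = 0.3776 x 0.007750 = 0.002926 mol, which equals the excess n(HNO3).
So n(HNO3) consumed by the sample = 0.01264 - 0.002926 = 0.009710 mol.
n(ZnO) = 0.009710 / 2 = 0.004855 mol.
mass ZnO = 0.004855 x 81.38 = 0.3951 g, so %ZnO = 0.3951/0.4162 x 100 = 94.9%.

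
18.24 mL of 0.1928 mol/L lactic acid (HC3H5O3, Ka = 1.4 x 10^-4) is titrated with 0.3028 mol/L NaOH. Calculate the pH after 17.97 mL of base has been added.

n(acid) = 0.1928 x 0.01824 = 0.003517 mol; n(NaOH) added = 0.3028 x 0.01797 = 0.005441 mol.
Base is in excess by 0.005441 - 0.003517 = 0.001925 mol in a total volume of 0.03621 L.
[OH^-] = 0.001925/0.03621 = 0.05315 M, so pOH = 1.27 and pH = 14.00 - 1.27 = 12.73.

12.73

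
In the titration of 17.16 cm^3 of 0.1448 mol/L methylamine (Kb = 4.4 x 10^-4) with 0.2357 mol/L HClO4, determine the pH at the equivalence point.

5.85

n(CH3NH2) = 0.1448 x 0.01716 = 0.002485 mol; V(HClO4) at equivalence = 0.002485/0.2357 = 0.01054 L.
At equivalence the base is fully converted to CH3NH3+; total volume = 0.02770 L, so [CH3NH3+] = 0.002485/0.02770 = 0.08970 M.
Ka(CH3NH3+) = Kw/Kb = 1.0e-14 / 4.4 x 10^-4 = 2.27e-11.
[H^+] = sqrt(Ka x [CH3NH3+]) = sqrt(2.27e-11 x 0.08970) = 1.43e-6 M.
pH = -log(1.43e-6) = 5.85.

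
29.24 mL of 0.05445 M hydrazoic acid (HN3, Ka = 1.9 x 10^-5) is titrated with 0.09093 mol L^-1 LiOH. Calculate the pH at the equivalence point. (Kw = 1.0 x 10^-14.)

8.63

n(HN3) = 0.05445 x 0.02924 = 0.001592 mol; V(LiOH) at equivalence = 0.001592/0.09093 = 0.01751 L.
At equivalence all the acid is converted to N3-; total volume = 0.02924 + 0.01751 = 0.04675 L, so [N3-] = 0.001592/0.04675 = 0.03406 M.
Kb = Kw/Ka = 1.0e-14 / 1.9 x 10^-5 = 5.26e-10.
[OH^-] = sqrt(Kb x [N3-]) = sqrt(5.26e-10 x 0.03406) = 4.23e-6 M.
pOH = 5.37, so pH = 14.00 - 5.37 = 8.63.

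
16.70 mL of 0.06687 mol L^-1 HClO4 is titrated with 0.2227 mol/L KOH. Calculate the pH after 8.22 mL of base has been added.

n(acid) = 0.06687 x 0.01670 = 0.001117 mol; n(KOH) added = 0.2227 x 0.008220 = 0.001831 mol.
Base is in excess by 0.001831 - 0.001117 = 0.0007139 mol in a total volume of 0.02492 L.
[OH^-] = 0.0007139/0.02492 = 0.02865 M, so pOH = 1.54 and pH = 14.00 - 1.54 = 12.46.

12.46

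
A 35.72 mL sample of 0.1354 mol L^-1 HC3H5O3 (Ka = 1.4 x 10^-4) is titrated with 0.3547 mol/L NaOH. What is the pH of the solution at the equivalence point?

n(HC3H5O3) = 0.1354 x 0.03572 = 0.004836 mol; V(NaOH) at equivalence = 0.004836/0.3547 = 0.01364 L.
At equivalence all the acid is converted to C3H5O3-; total volume = 0.03572 + 0.01364 = 0.04936 L, so [C3H5O3-] = 0.004836/0.04936 = 0.09799 M.
Kb = Kw/Ka = 1.0e-14 / 1.4 x 10^-4 = 7.14e-11.
[OH^-] = sqrt(Kb x [C3H5O3-]) = sqrt(7.14e-11 x 0.09799) = 2.65e-6 M.
pOH = 5.58, so pH = 14.00 - 5.58 = 8.42.

8.42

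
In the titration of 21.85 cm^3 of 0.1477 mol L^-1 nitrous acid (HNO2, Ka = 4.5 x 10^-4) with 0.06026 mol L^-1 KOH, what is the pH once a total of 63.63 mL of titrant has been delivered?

11.85

n(acid) = 0.1477 x 0.02185 = 0.003227 mol; n(KOH) added = 0.06026 x 0.06363 = 0.003834 mol.
Base is in excess by 0.003834 - 0.003227 = 0.0006071 mol in a total volume of 0.08548 L.
[OH^-] = 0.0006071/0.08548 = 0.007102 M, so pOH = 2.15 and pH = 14.00 - 2.15 = 11.85.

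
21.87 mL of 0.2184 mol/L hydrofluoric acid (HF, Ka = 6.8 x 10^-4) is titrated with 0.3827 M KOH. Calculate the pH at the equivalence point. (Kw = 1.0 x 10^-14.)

8.16

n(HF) = 0.2184 x 0.02187 = 0.004776 mol; V(KOH) at equivalence = 0.004776/0.3827 = 0.01248 L.
At equivalence all the acid is converted to F-; total volume = 0.02187 + 0.01248 = 0.03435 L, so [F-] = 0.004776/0.03435 = 0.1390 M.
Kb = Kw/Ka = 1.0e-14 / 6.8 x 10^-4 = 1.47e-11.
[OH^-] = sqrt(Kb x [F-]) = sqrt(1.47e-11 x 0.1390) = 1.43e-6 M.
pOH = 5.84, so pH = 14.00 - 5.84 = 8.16.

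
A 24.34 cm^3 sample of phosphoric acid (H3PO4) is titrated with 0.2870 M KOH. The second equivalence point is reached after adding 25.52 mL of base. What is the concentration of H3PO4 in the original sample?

0.150 M

n(KOH) = 0.2870 x 0.02552 = 0.007324 mol.
At the second equivalence point, 2 mol OH^- react per mol H3PO4, so n(H3PO4) = 0.007324 / 2 = 0.003662 mol.
[H3PO4] = 0.003662 / 0.02434 L = 0.150 M.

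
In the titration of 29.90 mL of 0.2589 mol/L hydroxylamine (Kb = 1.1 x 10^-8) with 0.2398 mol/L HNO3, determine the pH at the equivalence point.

3.47

n(NH2OH) = 0.2589 x 0.02990 = 0.007741 mol; V(HNO3) at equivalence = 0.007741/0.2398 = 0.03228 L.
At equivalence the base is fully converted to NH3OH+; total volume = 0.06218 L, so [NH3OH+] = 0.007741/0.06218 = 0.1245 M.
Ka(NH3OH+) = Kw/Kb = 1.0e-14 / 1.1 x 10^-8 = 9.09e-7.
[H^+] = sqrt(Ka x [NH3OH+]) = sqrt(9.09e-7 x 0.1245) = 0.000336 M.
pH = -log(0.000336) = 3.47.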